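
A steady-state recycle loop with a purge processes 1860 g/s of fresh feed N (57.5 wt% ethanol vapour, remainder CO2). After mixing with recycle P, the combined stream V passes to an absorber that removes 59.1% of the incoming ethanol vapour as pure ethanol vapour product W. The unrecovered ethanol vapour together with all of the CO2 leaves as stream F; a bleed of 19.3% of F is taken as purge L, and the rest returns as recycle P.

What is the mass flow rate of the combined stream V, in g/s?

5692 g/s

CO2 enters only via N and leaves only via the purge: 1860×0.425 = 0.193×(CO2 in F), and the absorber passes all CO2, so CO2 in V = CO2 in F = 4095.9 g/s.
ethanol vapour in V: m_A = 1860×0.575 + (1−0.193)·(1−0.591)·m_A, so m_A = 1069.5/0.6699 = 1596.4 g/s.
V = 1596.4 + 4095.9 = 5692.3 g/s.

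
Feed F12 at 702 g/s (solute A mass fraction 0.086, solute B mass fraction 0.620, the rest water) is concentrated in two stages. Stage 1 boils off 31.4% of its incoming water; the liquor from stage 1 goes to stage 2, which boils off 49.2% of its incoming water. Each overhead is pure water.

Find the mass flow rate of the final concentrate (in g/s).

water in feed = 702×0.294 = 206.39 g/s.
After stage 1: water left = (1−0.314)×206.39 = 141.58; stream total = 637.19 g/s.
After stage 2: water left = (1−0.492)×141.58 = 71.924; final concentrate = 567.54 g/s.

567.5 g/s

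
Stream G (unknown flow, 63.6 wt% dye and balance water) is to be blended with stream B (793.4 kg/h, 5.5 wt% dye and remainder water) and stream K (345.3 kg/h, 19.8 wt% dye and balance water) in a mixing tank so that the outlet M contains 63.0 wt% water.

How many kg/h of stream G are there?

Let G be the unknown flow. Total out = 1138.7 + G.
water balance: 1026.7 + 0.364·G = 0.630·(1138.7 + G)
(0.364 − 0.630)·G = 0.630×1138.7 − 1026.7 = -309.31
G = -309.31 / -0.266 = 1162.8 kg/h

1163 kg/h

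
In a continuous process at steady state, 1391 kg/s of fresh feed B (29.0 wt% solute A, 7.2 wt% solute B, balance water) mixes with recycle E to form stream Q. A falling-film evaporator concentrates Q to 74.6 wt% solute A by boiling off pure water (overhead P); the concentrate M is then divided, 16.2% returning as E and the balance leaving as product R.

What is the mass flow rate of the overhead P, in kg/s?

850.3 kg/s

Overall solute A balance (none leaves overhead): solute A in fresh feed = solute A in product, i.e. 1391×0.290 = (1−0.162)·M·0.746.
M = 403.39/(0.746×0.838) = 645.27 kg/s.
Recycle E = 0.162×645.27 = 104.53 kg/s.
Combined feed Q = 1391 + 104.53 = 1495.5 kg/s.
Overhead P = Q − M = 1495.5 − 645.27 = 850.26 kg/s.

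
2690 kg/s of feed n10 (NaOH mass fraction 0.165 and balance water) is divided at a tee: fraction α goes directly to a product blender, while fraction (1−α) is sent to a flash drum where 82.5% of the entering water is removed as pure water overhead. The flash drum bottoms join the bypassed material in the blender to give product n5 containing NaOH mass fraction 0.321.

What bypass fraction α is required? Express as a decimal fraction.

All 2690×0.165 = 443.85 kg/s of NaOH reaches n5, so n5 = 443.85/0.321 = 1382.7 kg/s and vapour = 1307.3 kg/s.
The evaporator receives (1−α)·2690 of feed at 0.835 water and removes 0.825 of that water:
0.825×0.835×(1−α)×2690 = 1307.3
(1−α) = 1307.3/1853.1 = 0.7055;  α = 0.2945.

0.295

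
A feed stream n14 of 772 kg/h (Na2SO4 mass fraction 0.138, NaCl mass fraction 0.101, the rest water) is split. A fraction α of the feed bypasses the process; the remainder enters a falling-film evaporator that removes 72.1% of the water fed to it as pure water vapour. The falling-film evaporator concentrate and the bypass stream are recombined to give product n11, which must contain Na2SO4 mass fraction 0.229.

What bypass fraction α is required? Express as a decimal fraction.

0.276

All 772×0.138 = 106.54 kg/h of Na2SO4 reaches n11, so n11 = 106.54/0.229 = 465.22 kg/h and vapour = 306.78 kg/h.
The evaporator receives (1−α)·772 of feed at 0.761 water and removes 0.721 of that water:
0.721×0.761×(1−α)×772 = 306.78
(1−α) = 306.78/423.58 = 0.7242;  α = 0.2758.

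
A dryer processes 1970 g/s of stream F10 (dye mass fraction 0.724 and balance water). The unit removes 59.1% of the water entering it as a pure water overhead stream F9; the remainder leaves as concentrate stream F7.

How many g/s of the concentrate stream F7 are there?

1649 g/s

water entering = 1970×0.276 = 543.72 g/s; overhead removed = 0.591×543.72 = 321.34 g/s.
Concentrate = 1970 − 321.34 = 1648.7 g/s.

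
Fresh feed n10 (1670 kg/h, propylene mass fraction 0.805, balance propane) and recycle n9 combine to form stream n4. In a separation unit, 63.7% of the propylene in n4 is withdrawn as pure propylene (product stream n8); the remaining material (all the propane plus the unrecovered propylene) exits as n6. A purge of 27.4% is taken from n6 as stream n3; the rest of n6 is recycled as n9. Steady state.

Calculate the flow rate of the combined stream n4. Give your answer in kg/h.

propane enters only via n10 and leaves only via the purge: 1670×0.195 = 0.274×(propane in n6), and the separation unit passes all propane, so propane in n4 = propane in n6 = 1188.5 kg/h.
propylene in n4: m_A = 1670×0.805 + (1−0.274)·(1−0.637)·m_A, so m_A = 1344.4/0.7365 = 1825.4 kg/h.
n4 = 1825.4 + 1188.5 = 3013.9 kg/h.

3014 kg/h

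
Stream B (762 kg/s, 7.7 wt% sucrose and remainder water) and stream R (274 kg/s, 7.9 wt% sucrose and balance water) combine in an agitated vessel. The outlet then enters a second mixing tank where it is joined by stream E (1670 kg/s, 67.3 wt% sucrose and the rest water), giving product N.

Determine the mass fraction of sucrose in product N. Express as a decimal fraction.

Overall, product flow = 2706 kg/s.
sucrose in = 762×0.077 + 274×0.079 + 1670×0.673 = 1204.2 kg/s.
sucrose fraction in N = 0.4450.

0.4450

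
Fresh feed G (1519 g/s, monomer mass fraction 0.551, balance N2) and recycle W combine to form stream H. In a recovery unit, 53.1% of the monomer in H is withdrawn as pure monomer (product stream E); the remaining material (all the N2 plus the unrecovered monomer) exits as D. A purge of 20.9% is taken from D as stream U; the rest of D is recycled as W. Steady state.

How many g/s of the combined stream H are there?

N2 enters only via G and leaves only via the purge: 1519×0.449 = 0.209×(N2 in D), and the recovery unit passes all N2, so N2 in H = N2 in D = 3263.3 g/s.
monomer in H: m_A = 1519×0.551 + (1−0.209)·(1−0.531)·m_A, so m_A = 836.97/0.6290 = 1330.6 g/s.
H = 1330.6 + 3263.3 = 4593.9 g/s.

4594 g/s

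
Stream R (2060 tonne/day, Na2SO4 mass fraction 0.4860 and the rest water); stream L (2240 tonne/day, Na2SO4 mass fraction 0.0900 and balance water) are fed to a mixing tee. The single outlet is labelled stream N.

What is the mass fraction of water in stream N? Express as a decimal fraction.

Total flow out = 2060 + 2240 = 4300 tonne/day.
water in = 2060×0.514 + 2240×0.910 = 3097.2 tonne/day.
water mass fraction in N = 3097.2/4300 = 0.7203.

0.7203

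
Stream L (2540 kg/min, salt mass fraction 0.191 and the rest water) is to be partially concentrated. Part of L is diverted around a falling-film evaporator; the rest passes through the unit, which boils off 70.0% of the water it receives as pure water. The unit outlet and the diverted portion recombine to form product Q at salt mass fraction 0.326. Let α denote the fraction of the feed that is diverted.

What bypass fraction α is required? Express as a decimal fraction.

All 2540×0.191 = 485.14 kg/min of salt reaches Q, so Q = 485.14/0.326 = 1488.2 kg/min and vapour = 1051.8 kg/min.
The evaporator receives (1−α)·2540 of feed at 0.809 water and removes 0.700 of that water:
0.700×0.809×(1−α)×2540 = 1051.8
(1−α) = 1051.8/1438.4 = 0.7313;  α = 0.2687.

0.269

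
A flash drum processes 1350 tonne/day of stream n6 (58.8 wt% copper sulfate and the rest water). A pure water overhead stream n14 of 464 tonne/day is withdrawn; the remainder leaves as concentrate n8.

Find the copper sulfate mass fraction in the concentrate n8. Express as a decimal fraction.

copper sulfate is not removed: 1350×0.588 = 793.8 tonne/day of copper sulfate enters n8.
Concentrate = 1350 − 464 = 886 tonne/day.
Mass fraction = 793.8/886 = 0.896.

0.896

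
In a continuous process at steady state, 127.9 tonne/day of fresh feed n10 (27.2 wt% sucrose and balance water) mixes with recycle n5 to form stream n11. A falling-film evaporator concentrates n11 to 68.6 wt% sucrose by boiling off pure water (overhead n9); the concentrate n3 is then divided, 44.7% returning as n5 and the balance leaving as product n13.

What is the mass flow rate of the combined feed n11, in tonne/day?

Overall sucrose balance (none leaves overhead): sucrose in fresh feed = sucrose in product, i.e. 127.9×0.272 = (1−0.447)·n3·0.686.
n3 = 34.789/(0.686×0.553) = 91.704 tonne/day.
Recycle n5 = 0.447×91.704 = 40.992 tonne/day.
Combined feed n11 = 127.9 + 40.992 = 168.89 tonne/day.

168.9 tonne/day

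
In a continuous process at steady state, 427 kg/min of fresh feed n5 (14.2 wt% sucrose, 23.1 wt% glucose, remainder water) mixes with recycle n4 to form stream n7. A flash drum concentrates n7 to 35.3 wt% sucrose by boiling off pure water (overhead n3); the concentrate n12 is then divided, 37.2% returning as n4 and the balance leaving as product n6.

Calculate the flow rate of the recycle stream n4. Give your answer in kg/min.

Overall sucrose balance (none leaves overhead): sucrose in fresh feed = sucrose in product, i.e. 427×0.142 = (1−0.372)·n12·0.353.
n12 = 60.634/(0.353×0.628) = 273.52 kg/min.
Recycle n4 = 0.372×273.52 = 101.75 kg/min.

101.7 kg/min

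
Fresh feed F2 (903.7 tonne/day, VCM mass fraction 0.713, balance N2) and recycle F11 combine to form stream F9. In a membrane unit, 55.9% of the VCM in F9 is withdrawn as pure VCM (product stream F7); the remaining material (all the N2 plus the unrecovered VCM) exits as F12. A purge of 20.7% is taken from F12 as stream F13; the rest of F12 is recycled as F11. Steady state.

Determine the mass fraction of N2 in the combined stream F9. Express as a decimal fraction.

0.558

N2 enters only via F2 and leaves only via the purge: 903.7×0.287 = 0.207×(N2 in F12), and the membrane unit passes all N2, so N2 in F9 = N2 in F12 = 1253 tonne/day.
VCM in F9: m_A = 903.7×0.713 + (1−0.207)·(1−0.559)·m_A, so m_A = 644.34/0.6503 = 990.85 tonne/day.
F9 = 990.85 + 1253 = 2243.8 tonne/day.
N2 fraction in F9 = 1253/2243.8 = 0.558.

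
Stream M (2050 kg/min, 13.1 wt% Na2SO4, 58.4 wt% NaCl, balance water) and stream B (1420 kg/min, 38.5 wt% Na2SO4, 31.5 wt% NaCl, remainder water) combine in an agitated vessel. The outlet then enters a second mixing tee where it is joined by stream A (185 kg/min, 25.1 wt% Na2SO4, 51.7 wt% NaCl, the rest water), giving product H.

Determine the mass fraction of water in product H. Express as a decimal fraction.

Overall, product flow = 3655 kg/min.
water in = 2050×0.285 + 1420×0.300 + 185×0.232 = 1053.2 kg/min.
water fraction in H = 0.288.

0.288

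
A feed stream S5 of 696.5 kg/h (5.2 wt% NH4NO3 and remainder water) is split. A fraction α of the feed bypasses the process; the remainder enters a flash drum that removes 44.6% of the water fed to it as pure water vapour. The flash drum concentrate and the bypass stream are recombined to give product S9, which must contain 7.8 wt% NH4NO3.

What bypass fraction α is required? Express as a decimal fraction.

0.212

All 696.5×0.052 = 36.218 kg/h of NH4NO3 reaches S9, so S9 = 36.218/0.078 = 464.33 kg/h and vapour = 232.17 kg/h.
The evaporator receives (1−α)·696.5 of feed at 0.948 water and removes 0.446 of that water:
0.446×0.948×(1−α)×696.5 = 232.17
(1−α) = 232.17/294.49 = 0.7884;  α = 0.2116.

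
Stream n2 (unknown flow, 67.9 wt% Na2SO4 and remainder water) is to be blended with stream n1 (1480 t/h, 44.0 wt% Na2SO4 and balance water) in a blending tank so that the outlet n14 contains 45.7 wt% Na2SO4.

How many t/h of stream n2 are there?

113.3 t/h

Let n2 be the unknown flow. Total out = 1480 + n2.
Na2SO4 balance: 651.2 + 0.679·n2 = 0.457·(1480 + n2)
(0.679 − 0.457)·n2 = 0.457×1480 − 651.2 = 25.16
n2 = 25.16 / 0.222 = 113.33 t/h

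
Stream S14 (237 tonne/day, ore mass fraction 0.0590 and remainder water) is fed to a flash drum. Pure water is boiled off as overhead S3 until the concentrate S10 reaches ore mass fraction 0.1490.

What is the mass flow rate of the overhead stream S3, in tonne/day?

143.2 tonne/day

ore is conserved: 237×0.059 = 13.983 tonne/day all reports to the concentrate.
Concentrate = 13.983/(target fraction) = 93.846 tonne/day.
Overhead = 237 − 93.846 = 143.15 tonne/day.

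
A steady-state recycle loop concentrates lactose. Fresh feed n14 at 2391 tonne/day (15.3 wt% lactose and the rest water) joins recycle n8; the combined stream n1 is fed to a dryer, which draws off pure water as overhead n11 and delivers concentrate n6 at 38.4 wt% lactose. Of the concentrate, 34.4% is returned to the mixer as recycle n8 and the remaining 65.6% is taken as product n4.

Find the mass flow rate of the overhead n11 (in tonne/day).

1438 tonne/day

Overall lactose balance (none leaves overhead): lactose in fresh feed = lactose in product, i.e. 2391×0.153 = (1−0.344)·n6·0.384.
n6 = 365.82/(0.384×0.656) = 1452.2 tonne/day.
Recycle n8 = 0.344×1452.2 = 499.57 tonne/day.
Combined feed n1 = 2391 + 499.57 = 2890.6 tonne/day.
Overhead n11 = n1 − n6 = 2890.6 − 1452.2 = 1438.3 tonne/day.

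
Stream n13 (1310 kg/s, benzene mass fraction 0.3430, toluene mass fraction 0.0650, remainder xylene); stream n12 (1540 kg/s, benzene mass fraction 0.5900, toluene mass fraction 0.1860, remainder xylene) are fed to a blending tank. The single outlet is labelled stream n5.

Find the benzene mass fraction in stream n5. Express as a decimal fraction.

Total flow out = 1310 + 1540 = 2850 kg/s.
benzene in = 1310×0.343 + 1540×0.590 = 1357.9 kg/s.
benzene mass fraction in n5 = 1357.9/2850 = 0.4765.

0.4765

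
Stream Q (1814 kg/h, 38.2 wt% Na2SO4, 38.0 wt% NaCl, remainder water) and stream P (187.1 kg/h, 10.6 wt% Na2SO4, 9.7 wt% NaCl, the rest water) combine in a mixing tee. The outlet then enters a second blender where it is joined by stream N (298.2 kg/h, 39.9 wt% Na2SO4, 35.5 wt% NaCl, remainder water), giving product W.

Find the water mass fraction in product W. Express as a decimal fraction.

0.285

Overall, product flow = 2299.3 kg/h.
water in = 1814×0.238 + 187.1×0.797 + 298.2×0.246 = 654.21 kg/h.
water fraction in W = 0.285.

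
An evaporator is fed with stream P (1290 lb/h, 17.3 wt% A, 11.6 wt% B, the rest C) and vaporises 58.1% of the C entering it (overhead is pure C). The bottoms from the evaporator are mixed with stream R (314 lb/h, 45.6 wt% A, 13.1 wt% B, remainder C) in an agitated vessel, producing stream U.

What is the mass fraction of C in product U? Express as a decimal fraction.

Vapour removed = 0.581×0.711×1290 = 532.89 lb/h; concentrate = 757.11 lb/h.
C reaching the mixer = 384.3 (from concentrate) + 314×0.413 = 513.98 lb/h.
Product flow = 757.11 + 314 = 1071.1 lb/h; C fraction = 0.480.

0.480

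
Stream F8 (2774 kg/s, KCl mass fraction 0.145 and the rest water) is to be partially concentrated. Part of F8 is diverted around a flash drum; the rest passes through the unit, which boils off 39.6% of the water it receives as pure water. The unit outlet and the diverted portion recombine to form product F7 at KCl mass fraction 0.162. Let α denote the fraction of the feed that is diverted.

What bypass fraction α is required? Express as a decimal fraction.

All 2774×0.145 = 402.23 kg/s of KCl reaches F7, so F7 = 402.23/0.162 = 2482.9 kg/s and vapour = 291.1 kg/s.
The evaporator receives (1−α)·2774 of feed at 0.855 water and removes 0.396 of that water:
0.396×0.855×(1−α)×2774 = 291.1
(1−α) = 291.1/939.22 = 0.3099;  α = 0.6901.

0.690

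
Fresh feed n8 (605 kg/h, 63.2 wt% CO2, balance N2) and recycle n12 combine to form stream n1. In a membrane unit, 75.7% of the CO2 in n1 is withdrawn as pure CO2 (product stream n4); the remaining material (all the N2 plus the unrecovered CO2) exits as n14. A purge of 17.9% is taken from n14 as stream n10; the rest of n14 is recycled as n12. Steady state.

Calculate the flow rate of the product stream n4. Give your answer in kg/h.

361.6 kg/h

CO2 in n1: m_A = 605×0.632 + (1−0.179)·(1−0.757)·m_A, so m_A = 382.36/0.8005 = 477.65 kg/h.
Product n4 = 0.757×477.65 = 361.58 kg/h.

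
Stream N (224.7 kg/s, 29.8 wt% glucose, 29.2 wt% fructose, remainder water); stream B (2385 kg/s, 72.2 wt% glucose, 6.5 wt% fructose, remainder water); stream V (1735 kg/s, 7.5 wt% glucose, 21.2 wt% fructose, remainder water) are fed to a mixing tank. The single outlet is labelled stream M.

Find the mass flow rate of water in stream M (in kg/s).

water out = water in = 224.7×0.410 + 2385×0.213 + 1735×0.713 = 1837.2 kg/s.

1837 kg/s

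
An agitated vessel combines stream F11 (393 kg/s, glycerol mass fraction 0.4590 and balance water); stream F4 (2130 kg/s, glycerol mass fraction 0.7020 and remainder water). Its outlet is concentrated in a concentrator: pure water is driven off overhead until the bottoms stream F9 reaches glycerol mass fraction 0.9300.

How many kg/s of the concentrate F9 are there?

1802 kg/s

glycerol entering = 393×0.459 + 2130×0.702 = 1675.6 kg/s.
All glycerol reports to F9, so F9 = 1675.6/0.930 = 1801.8 kg/s.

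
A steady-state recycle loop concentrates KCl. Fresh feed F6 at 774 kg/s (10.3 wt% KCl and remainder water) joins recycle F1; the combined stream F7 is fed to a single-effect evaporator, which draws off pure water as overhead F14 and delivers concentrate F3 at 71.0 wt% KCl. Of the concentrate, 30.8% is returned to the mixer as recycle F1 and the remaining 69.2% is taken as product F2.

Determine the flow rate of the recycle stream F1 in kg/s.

49.98 kg/s

Overall KCl balance (none leaves overhead): KCl in fresh feed = KCl in product, i.e. 774×0.103 = (1−0.308)·F3·0.710.
F3 = 79.722/(0.710×0.692) = 162.26 kg/s.
Recycle F1 = 0.308×162.26 = 49.976 kg/s.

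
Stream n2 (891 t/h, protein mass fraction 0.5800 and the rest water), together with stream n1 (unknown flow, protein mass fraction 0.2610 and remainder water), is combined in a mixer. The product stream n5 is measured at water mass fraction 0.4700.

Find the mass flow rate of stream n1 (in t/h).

165.6 t/h

Let n1 be the unknown flow. Total out = 891 + n1.
water balance: 374.22 + 0.739·n1 = 0.470·(891 + n1)
(0.739 − 0.470)·n1 = 0.470×891 − 374.22 = 44.55
n1 = 44.55 / 0.269 = 165.61 t/h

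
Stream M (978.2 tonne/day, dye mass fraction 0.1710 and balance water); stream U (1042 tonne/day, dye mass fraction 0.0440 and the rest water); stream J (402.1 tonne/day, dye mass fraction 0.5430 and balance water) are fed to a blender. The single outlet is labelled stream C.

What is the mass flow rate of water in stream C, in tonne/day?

1991 tonne/day

water out = water in = 978.2×0.829 + 1042×0.956 + 402.1×0.457 = 1990.8 tonne/day.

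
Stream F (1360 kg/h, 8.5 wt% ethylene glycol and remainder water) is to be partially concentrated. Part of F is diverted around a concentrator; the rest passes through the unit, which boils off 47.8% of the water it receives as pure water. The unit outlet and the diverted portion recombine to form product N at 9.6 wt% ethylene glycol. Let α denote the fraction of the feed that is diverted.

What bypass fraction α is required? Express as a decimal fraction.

0.738

All 1360×0.085 = 115.6 kg/h of ethylene glycol reaches N, so N = 115.6/0.096 = 1204.2 kg/h and vapour = 155.83 kg/h.
The evaporator receives (1−α)·1360 of feed at 0.915 water and removes 0.478 of that water:
0.478×0.915×(1−α)×1360 = 155.83
(1−α) = 155.83/594.82 = 0.2620;  α = 0.7380.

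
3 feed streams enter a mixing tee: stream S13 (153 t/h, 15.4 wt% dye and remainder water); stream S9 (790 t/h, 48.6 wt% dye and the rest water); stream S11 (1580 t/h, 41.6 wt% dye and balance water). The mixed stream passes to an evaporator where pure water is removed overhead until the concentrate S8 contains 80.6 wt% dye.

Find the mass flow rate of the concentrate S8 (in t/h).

dye entering = 153×0.154 + 790×0.486 + 1580×0.416 = 1064.8 t/h.
All dye reports to S8, so S8 = 1064.8/0.806 = 1321.1 t/h.

1321 t/h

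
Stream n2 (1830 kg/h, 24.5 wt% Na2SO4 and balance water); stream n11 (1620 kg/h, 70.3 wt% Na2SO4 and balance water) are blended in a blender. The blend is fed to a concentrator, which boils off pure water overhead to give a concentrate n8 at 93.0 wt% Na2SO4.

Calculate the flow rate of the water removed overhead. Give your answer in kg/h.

Na2SO4 entering = 1830×0.245 + 1620×0.703 = 1587.2 kg/h.
All Na2SO4 reports to n8, so n8 = 1587.2/0.930 = 1706.7 kg/h.
Total feed = 3450 kg/h; overhead = 3450 − 1706.7 = 1743.3 kg/h.

1743 kg/h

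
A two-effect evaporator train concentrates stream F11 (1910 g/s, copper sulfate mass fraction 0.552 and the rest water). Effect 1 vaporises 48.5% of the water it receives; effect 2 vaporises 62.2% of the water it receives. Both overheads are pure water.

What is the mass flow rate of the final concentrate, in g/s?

water in feed = 1910×0.448 = 855.68 g/s.
After stage 1: water left = (1−0.485)×855.68 = 440.68; stream total = 1495 g/s.
After stage 2: water left = (1−0.622)×440.68 = 166.58; final concentrate = 1220.9 g/s.

1221 g/s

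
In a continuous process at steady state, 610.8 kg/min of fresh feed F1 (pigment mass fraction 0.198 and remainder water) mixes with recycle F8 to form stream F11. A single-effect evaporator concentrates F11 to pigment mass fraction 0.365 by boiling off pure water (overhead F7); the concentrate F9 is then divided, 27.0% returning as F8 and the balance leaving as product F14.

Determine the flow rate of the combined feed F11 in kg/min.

733.3 kg/min

Overall pigment balance (none leaves overhead): pigment in fresh feed = pigment in product, i.e. 610.8×0.198 = (1−0.270)·F9·0.365.
F9 = 120.94/(0.365×0.730) = 453.89 kg/min.
Recycle F8 = 0.270×453.89 = 122.55 kg/min.
Combined feed F11 = 610.8 + 122.55 = 733.35 kg/min.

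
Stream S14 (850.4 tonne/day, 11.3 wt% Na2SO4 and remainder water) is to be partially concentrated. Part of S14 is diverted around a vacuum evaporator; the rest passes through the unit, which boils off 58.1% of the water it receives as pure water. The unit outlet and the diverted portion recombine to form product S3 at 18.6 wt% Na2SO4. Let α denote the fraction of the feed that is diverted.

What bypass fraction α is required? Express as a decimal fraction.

All 850.4×0.113 = 96.095 tonne/day of Na2SO4 reaches S3, so S3 = 96.095/0.186 = 516.64 tonne/day and vapour = 333.76 tonne/day.
The evaporator receives (1−α)·850.4 of feed at 0.887 water and removes 0.581 of that water:
0.581×0.887×(1−α)×850.4 = 333.76
(1−α) = 333.76/438.25 = 0.7616;  α = 0.2384.

0.238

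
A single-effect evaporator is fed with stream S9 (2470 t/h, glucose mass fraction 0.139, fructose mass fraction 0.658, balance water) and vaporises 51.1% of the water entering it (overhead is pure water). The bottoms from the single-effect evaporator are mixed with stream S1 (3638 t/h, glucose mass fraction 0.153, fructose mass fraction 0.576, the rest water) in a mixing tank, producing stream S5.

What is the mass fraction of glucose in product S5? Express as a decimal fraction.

0.154

Vapour removed = 0.511×0.203×2470 = 256.22 t/h; concentrate = 2213.8 t/h.
glucose reaching the mixer = 343.33 (from concentrate) + 3638×0.153 = 899.94 t/h.
Product flow = 2213.8 + 3638 = 5851.8 t/h; glucose fraction = 0.154.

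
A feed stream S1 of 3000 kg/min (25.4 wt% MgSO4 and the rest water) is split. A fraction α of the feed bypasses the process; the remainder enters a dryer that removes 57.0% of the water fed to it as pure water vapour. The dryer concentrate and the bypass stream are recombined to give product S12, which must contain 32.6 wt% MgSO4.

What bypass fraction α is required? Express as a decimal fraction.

0.481

All 3000×0.254 = 762 kg/min of MgSO4 reaches S12, so S12 = 762/0.326 = 2337.4 kg/min and vapour = 662.58 kg/min.
The evaporator receives (1−α)·3000 of feed at 0.746 water and removes 0.570 of that water:
0.570×0.746×(1−α)×3000 = 662.58
(1−α) = 662.58/1275.7 = 0.5194;  α = 0.4806.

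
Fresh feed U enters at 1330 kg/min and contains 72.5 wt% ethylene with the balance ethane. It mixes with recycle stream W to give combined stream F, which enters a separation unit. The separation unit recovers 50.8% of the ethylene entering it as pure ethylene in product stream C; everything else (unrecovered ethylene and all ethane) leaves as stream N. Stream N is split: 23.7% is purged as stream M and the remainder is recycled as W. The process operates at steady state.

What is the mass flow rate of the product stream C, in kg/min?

784.2 kg/min

ethylene in F: m_A = 1330×0.725 + (1−0.237)·(1−0.508)·m_A, so m_A = 964.25/0.6246 = 1543.8 kg/min.
Product C = 0.508×1543.8 = 784.24 kg/min.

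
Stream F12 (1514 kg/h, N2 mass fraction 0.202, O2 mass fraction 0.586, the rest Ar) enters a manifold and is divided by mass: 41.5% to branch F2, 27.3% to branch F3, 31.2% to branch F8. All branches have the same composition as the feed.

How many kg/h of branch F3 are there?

Branch F3 flow = 0.273×1514 = 413.32 kg/h.

413.3 kg/h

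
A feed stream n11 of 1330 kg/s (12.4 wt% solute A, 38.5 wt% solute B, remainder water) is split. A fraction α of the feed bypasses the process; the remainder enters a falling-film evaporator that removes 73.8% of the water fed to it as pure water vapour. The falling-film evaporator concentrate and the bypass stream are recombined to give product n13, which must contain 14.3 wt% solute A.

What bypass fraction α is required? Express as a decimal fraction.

All 1330×0.124 = 164.92 kg/s of solute A reaches n13, so n13 = 164.92/0.143 = 1153.3 kg/s and vapour = 176.71 kg/s.
The evaporator receives (1−α)·1330 of feed at 0.491 water and removes 0.738 of that water:
0.738×0.491×(1−α)×1330 = 176.71
(1−α) = 176.71/481.94 = 0.3667;  α = 0.6333.

0.633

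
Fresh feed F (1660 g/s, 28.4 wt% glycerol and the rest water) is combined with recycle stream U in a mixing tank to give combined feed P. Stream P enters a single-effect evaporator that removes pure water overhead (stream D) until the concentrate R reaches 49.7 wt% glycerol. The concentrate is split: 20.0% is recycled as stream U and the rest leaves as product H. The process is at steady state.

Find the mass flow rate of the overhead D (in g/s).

Overall glycerol balance (none leaves overhead): glycerol in fresh feed = glycerol in product, i.e. 1660×0.284 = (1−0.200)·R·0.497.
R = 471.44/(0.497×0.800) = 1185.7 g/s.
Recycle U = 0.200×1185.7 = 237.14 g/s.
Combined feed P = 1660 + 237.14 = 1897.1 g/s.
Overhead D = P − R = 1897.1 − 1185.7 = 711.43 g/s.

711.4 g/s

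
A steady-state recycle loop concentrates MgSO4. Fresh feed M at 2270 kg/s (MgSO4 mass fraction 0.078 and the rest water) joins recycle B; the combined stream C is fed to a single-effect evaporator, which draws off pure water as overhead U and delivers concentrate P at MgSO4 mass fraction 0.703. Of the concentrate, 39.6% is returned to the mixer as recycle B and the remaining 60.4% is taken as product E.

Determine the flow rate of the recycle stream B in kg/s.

Overall MgSO4 balance (none leaves overhead): MgSO4 in fresh feed = MgSO4 in product, i.e. 2270×0.078 = (1−0.396)·P·0.703.
P = 177.06/(0.703×0.604) = 416.99 kg/s.
Recycle B = 0.396×416.99 = 165.13 kg/s.

165.1 kg/s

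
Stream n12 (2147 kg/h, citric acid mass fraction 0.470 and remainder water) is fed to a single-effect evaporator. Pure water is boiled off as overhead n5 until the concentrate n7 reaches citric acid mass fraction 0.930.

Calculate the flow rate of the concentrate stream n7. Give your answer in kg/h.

1085 kg/h

citric acid is conserved: 2147×0.470 = 1009.1 kg/h all reports to the concentrate.
Concentrate = 1009.1/(target fraction) = 1085 kg/h.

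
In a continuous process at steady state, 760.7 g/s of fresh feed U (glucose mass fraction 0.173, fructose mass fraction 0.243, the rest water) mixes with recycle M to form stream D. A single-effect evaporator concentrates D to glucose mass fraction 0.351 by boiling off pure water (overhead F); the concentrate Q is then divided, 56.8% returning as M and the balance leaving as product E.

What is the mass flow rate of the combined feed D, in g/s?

1254 g/s

Overall glucose balance (none leaves overhead): glucose in fresh feed = glucose in product, i.e. 760.7×0.173 = (1−0.568)·Q·0.351.
Q = 131.6/(0.351×0.432) = 867.9 g/s.
Recycle M = 0.568×867.9 = 492.97 g/s.
Combined feed D = 760.7 + 492.97 = 1253.7 g/s.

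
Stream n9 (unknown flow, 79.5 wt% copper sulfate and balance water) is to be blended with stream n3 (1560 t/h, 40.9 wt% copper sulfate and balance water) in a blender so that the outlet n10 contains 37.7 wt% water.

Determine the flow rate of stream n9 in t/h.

1941 t/h

Let n9 be the unknown flow. Total out = 1560 + n9.
water balance: 921.96 + 0.205·n9 = 0.377·(1560 + n9)
(0.205 − 0.377)·n9 = 0.377×1560 − 921.96 = -333.84
n9 = -333.84 / -0.172 = 1940.9 t/h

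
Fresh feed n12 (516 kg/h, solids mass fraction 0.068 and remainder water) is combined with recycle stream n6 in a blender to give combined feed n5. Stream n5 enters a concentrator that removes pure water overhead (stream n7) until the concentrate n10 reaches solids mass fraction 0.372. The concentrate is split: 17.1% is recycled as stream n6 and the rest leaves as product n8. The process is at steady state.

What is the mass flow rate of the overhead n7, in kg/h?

Overall solids balance (none leaves overhead): solids in fresh feed = solids in product, i.e. 516×0.068 = (1−0.171)·n10·0.372.
n10 = 35.088/(0.372×0.829) = 113.78 kg/h.
Recycle n6 = 0.171×113.78 = 19.456 kg/h.
Combined feed n5 = 516 + 19.456 = 535.46 kg/h.
Overhead n7 = n5 − n10 = 535.46 − 113.78 = 421.68 kg/h.

421.7 kg/h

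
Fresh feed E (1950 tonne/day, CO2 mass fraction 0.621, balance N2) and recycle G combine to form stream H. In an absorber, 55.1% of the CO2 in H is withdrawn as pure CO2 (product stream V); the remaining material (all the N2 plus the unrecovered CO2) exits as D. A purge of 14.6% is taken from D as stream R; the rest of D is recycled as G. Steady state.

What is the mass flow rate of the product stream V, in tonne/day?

1082 tonne/day

CO2 in H: m_A = 1950×0.621 + (1−0.146)·(1−0.551)·m_A, so m_A = 1211/0.6166 = 1964.1 tonne/day.
Product V = 0.551×1964.1 = 1082.2 tonne/day.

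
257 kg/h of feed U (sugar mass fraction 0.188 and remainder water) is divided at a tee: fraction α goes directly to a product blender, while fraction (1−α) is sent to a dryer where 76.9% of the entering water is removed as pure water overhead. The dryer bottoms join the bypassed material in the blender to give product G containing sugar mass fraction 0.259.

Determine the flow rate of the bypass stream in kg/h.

144.2 kg/h

All 257×0.188 = 48.316 kg/h of sugar reaches G, so G = 48.316/0.259 = 186.55 kg/h and vapour = 70.452 kg/h.
The evaporator receives (1−α)·257 of feed at 0.812 water and removes 0.769 of that water:
0.769×0.812×(1−α)×257 = 70.452
(1−α) = 70.452/160.48 = 0.4390;  α = 0.5610.
Bypass flow = 0.5610×257 = 144.17 kg/h.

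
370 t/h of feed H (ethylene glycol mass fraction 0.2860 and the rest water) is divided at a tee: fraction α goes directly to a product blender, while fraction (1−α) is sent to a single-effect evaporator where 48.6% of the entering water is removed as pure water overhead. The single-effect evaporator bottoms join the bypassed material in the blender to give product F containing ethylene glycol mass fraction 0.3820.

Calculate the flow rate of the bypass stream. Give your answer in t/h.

102 t/h

All 370×0.286 = 105.82 t/h of ethylene glycol reaches F, so F = 105.82/0.382 = 277.02 t/h and vapour = 92.984 t/h.
The evaporator receives (1−α)·370 of feed at 0.714 water and removes 0.486 of that water:
0.486×0.714×(1−α)×370 = 92.984
(1−α) = 92.984/128.39 = 0.7242;  α = 0.2758.
Bypass flow = 0.2758×370 = 102.04 t/h.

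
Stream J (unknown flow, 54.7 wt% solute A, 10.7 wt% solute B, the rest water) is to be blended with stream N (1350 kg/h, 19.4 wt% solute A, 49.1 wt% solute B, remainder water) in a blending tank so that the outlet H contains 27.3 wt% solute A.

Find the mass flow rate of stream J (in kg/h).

389.2 kg/h

Let J be the unknown flow. Total out = 1350 + J.
solute A balance: 261.9 + 0.547·J = 0.273·(1350 + J)
(0.547 − 0.273)·J = 0.273×1350 − 261.9 = 106.65
J = 106.65 / 0.274 = 389.23 kg/h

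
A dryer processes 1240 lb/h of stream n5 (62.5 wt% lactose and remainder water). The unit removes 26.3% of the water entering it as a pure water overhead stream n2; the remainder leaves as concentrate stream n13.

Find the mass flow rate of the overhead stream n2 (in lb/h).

122.3 lb/h

water entering = 1240×0.375 = 465 lb/h; overhead removed = 0.263×465 = 122.3 lb/h.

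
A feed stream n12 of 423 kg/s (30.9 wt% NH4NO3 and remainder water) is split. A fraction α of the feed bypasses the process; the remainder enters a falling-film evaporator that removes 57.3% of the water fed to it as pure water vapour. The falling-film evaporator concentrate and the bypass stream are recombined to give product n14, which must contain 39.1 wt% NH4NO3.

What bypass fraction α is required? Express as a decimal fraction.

All 423×0.309 = 130.71 kg/s of NH4NO3 reaches n14, so n14 = 130.71/0.391 = 334.29 kg/s and vapour = 88.711 kg/s.
The evaporator receives (1−α)·423 of feed at 0.691 water and removes 0.573 of that water:
0.573×0.691×(1−α)×423 = 88.711
(1−α) = 88.711/167.48 = 0.5297;  α = 0.4703.

0.470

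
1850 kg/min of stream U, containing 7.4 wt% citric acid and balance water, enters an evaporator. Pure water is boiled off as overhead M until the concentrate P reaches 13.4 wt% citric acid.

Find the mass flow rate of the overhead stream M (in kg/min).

citric acid is conserved: 1850×0.074 = 136.9 kg/min all reports to the concentrate.
Concentrate = 136.9/(target fraction) = 1021.6 kg/min.
Overhead = 1850 − 1021.6 = 828.36 kg/min.

828.4 kg/min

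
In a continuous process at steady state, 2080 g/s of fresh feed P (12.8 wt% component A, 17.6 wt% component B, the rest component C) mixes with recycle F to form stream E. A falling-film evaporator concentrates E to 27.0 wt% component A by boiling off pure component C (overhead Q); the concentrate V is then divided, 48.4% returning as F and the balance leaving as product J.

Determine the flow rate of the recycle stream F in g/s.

924.9 g/s

Overall component A balance (none leaves overhead): component A in fresh feed = component A in product, i.e. 2080×0.128 = (1−0.484)·V·0.270.
V = 266.24/(0.270×0.516) = 1911 g/s.
Recycle F = 0.484×1911 = 924.92 g/s.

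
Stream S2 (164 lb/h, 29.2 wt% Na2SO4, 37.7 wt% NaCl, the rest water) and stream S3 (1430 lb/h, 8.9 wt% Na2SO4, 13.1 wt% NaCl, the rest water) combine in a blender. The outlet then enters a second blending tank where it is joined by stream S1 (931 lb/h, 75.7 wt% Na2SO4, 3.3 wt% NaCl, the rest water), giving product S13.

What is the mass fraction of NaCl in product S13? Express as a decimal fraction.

Overall, product flow = 2525 lb/h.
NaCl in = 164×0.377 + 1430×0.131 + 931×0.033 = 279.88 lb/h.
NaCl fraction in S13 = 0.111.

0.111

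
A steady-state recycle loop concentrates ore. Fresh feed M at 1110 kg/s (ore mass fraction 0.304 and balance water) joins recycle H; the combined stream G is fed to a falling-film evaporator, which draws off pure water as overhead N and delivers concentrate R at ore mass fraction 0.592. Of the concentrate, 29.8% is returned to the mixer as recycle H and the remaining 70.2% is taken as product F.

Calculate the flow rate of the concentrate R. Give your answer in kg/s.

812 kg/s

Overall ore balance (none leaves overhead): ore in fresh feed = ore in product, i.e. 1110×0.304 = (1−0.298)·R·0.592.
R = 337.44/(0.592×0.702) = 811.97 kg/s.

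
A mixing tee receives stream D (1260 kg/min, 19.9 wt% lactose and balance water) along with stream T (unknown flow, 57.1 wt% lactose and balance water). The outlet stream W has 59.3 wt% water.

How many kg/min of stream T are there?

Let T be the unknown flow. Total out = 1260 + T.
water balance: 1009.3 + 0.429·T = 0.593·(1260 + T)
(0.429 − 0.593)·T = 0.593×1260 − 1009.3 = -262.08
T = -262.08 / -0.164 = 1598 kg/min

1598 kg/min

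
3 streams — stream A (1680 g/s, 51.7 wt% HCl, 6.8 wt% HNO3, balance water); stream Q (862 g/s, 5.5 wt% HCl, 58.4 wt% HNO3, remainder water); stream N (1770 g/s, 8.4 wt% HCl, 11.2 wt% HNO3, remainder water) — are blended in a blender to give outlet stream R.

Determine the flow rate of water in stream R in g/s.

2431 g/s

water out = water in = 1680×0.415 + 862×0.361 + 1770×0.804 = 2431.5 g/s.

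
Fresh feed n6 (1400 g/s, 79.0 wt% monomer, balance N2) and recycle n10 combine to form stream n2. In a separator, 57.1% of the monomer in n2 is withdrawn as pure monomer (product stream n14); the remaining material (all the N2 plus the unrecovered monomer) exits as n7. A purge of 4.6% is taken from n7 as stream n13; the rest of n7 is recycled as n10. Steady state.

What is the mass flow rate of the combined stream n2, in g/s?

8264 g/s

N2 enters only via n6 and leaves only via the purge: 1400×0.210 = 0.046×(N2 in n7), and the separator passes all N2, so N2 in n2 = N2 in n7 = 6391.3 g/s.
monomer in n2: m_A = 1400×0.790 + (1−0.046)·(1−0.571)·m_A, so m_A = 1106/0.5907 = 1872.2 g/s.
n2 = 1872.2 + 6391.3 = 8263.6 g/s.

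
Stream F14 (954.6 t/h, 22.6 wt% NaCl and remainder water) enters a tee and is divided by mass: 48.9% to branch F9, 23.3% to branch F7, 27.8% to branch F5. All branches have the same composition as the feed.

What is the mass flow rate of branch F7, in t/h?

Branch F7 flow = 0.233×954.6 = 222.42 t/h.

222.4 t/h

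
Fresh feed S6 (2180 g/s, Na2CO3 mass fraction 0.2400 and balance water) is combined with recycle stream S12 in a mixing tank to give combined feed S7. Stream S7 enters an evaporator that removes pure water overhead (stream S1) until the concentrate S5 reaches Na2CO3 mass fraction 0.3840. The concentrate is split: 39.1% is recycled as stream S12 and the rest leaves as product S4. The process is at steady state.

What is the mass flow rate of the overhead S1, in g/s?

Overall Na2CO3 balance (none leaves overhead): Na2CO3 in fresh feed = Na2CO3 in product, i.e. 2180×0.240 = (1−0.391)·S5·0.384.
S5 = 523.2/(0.384×0.609) = 2237.3 g/s.
Recycle S12 = 0.391×2237.3 = 874.77 g/s.
Combined feed S7 = 2180 + 874.77 = 3054.8 g/s.
Overhead S1 = S7 − S5 = 3054.8 − 2237.3 = 817.5 g/s.

817.5 g/s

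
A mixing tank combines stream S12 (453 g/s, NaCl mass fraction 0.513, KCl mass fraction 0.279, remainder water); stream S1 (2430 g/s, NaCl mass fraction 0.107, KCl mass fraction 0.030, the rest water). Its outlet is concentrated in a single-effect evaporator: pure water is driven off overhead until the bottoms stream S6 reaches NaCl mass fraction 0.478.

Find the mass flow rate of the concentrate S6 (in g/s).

1030 g/s

NaCl entering = 453×0.513 + 2430×0.107 = 492.4 g/s.
All NaCl reports to S6, so S6 = 492.4/0.478 = 1030.1 g/s.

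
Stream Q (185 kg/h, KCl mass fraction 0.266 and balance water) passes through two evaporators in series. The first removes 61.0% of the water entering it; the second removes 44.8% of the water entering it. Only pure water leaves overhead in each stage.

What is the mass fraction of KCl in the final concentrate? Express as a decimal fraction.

water in feed = 185×0.734 = 135.79 kg/h.
After stage 1: water left = (1−0.610)×135.79 = 52.958; stream total = 102.17 kg/h.
After stage 2: water left = (1−0.448)×52.958 = 29.233; final concentrate = 78.443 kg/h.
KCl fraction = 49.21/78.443 = 0.627.

0.627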